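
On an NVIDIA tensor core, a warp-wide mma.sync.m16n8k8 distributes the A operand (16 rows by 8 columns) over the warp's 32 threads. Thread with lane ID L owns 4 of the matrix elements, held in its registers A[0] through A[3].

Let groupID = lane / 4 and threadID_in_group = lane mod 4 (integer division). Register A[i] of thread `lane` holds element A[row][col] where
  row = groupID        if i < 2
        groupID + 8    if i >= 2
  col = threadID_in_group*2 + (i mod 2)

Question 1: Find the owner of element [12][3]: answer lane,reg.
r: 12->gid=4,r8=1  c: 3->tid=1,i&1=1
L=4*4+1=17  i=1*2+1=3

17,3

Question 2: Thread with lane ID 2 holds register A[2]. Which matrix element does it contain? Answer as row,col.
8,4

L=2->g=2>>2=0, t=2&3=2
[2]->row 0+8=8  col 2·2+0=4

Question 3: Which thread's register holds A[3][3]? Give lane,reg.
r: 3->gid=3,r8=0  c: 3->tid=1,i&1=1
L=3*4+1=13  i=0*2+1=1

13,1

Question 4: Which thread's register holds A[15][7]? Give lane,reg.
31,3

r=15→G=7,rhi=1  c=7→T=3,p=1
L=7*4+3=31  i=1*2+1=3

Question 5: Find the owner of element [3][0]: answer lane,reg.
12,0

r:3=>grp=3,rB=0  c:0=>tig=0,lo=0
L=3*4+0=12  i=0*2+0=0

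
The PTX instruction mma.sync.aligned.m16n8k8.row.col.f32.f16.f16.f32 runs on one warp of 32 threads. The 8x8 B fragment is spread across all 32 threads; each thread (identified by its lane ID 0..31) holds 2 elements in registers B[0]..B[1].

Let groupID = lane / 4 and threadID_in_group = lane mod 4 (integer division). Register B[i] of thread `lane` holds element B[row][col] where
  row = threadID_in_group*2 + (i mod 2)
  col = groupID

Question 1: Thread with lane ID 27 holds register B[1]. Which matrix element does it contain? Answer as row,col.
lane 27: gid=6 (27/4), tid=3 (27%4)
i=1: r=3*2+1=7, c=gid=6

7,6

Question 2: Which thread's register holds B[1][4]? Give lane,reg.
c: 4->gid=4  r: 1->tid=0,i&1=1
L=4*4+0=16  i=1=1

16,1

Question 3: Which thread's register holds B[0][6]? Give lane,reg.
24,0

c=6⇒gr=6  r=0⇒th=0,odd=0
L=6*4+0=24  i=0=0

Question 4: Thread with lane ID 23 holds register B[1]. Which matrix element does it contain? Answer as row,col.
L=23⇒gr=23>>2=5, th=23&3=3
[1]⇒row 3·2+1=7  col gr=5

7,5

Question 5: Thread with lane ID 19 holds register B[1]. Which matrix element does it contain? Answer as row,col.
7,4

19: gid=4,tid=3
[1] (3*2+1,4) = (7,4)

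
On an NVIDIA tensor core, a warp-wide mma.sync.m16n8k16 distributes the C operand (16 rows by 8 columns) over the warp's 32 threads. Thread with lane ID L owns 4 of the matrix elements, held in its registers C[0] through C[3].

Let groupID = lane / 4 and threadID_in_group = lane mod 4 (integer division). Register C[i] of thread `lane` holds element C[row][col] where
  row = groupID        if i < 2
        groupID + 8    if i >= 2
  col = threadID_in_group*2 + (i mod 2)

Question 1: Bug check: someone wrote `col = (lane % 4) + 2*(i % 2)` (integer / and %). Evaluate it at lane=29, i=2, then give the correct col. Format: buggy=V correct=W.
`(lane % 4) + 2*(i % 2)`[29,2]->1
L=29->gid=29>>2=7, tid=29&3=1
[2]->row 7+8=15  col 1·2+0=2
col: 1 vs 2

buggy=1 correct=2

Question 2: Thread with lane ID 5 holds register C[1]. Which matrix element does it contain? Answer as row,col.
lane 5⇒5/4=1, 5 mod 4=1
i=1  r:1+0⇒1  c:2·1+1⇒3

1,3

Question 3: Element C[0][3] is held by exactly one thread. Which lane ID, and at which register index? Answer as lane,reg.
1,1

r:0=>grp=0,rB=0  c:3=>tig=1,lo=1
L=0*4+1=1  i=0*2+1=1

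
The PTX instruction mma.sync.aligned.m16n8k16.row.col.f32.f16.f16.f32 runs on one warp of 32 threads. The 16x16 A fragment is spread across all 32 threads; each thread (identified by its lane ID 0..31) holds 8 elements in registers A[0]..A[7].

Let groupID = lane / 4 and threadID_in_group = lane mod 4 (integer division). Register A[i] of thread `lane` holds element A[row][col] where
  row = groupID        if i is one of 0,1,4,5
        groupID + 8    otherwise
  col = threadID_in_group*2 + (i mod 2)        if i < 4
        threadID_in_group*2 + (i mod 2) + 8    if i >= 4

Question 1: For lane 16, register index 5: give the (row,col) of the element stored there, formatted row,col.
4,9

lane 16→16/4=4, 16 mod 4=0
i=5  r:4+0→4  c:2·0+1+8→9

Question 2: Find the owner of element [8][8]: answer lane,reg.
0,6

r=8⇒gr=0,Rb=1  c=8⇒Cb=1,th=0,odd=0
L=0*4+0=0  i=1*4+1*2+0=6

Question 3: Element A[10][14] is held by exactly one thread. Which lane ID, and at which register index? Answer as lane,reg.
11,6

r=10→G=2,rhi=1  c=14→chi=1,T=3,p=0
L=2*4+3=11  i=1*4+1*2+0=6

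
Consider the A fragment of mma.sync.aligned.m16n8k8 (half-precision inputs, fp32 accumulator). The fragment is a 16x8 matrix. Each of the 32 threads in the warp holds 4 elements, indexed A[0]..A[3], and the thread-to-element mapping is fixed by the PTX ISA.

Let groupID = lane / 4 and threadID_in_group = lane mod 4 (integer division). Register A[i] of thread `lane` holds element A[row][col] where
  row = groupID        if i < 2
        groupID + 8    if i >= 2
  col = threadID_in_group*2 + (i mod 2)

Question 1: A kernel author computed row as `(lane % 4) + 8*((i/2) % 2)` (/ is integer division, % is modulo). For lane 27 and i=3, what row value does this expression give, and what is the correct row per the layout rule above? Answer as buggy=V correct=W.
buggy=11 correct=14

`(lane % 4) + 8*((i/2) % 2)`[27,3]⇒11
L=27⇒gr=27>>2=6, th=27&3=3
[3]⇒row 6+8=14  col 3·2+1=7
row: 11 vs 14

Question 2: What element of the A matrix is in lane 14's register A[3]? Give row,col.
lane 14→14/4=3, 14 mod 4=2
i=3  r:3+8→11  c:2·2+1→5

11,5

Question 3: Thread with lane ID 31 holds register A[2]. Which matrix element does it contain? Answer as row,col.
31: grp=7,tig=3
[2] (7+8,3*2+0) = (15,6)

15,6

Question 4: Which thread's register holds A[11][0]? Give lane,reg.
12,2

r:11=>grp=3,rB=1  c:0=>tig=0,lo=0
L=3*4+0=12  i=1*2+0=2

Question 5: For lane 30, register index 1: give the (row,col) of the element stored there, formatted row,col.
7,5

lane 30: grp=7 (30/4), tig=2 (30%4)
i=1: r=7+0=7, c=2*2+1=5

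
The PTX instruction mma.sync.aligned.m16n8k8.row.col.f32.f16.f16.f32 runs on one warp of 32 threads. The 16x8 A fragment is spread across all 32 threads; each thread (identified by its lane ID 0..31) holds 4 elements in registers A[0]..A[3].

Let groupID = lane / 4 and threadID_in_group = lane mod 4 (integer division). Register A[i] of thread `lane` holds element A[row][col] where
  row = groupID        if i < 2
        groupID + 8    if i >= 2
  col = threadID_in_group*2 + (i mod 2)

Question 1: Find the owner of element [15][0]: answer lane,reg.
r=15→G=7,rhi=1  c=0→T=0,p=0
L=7*4+0=28  i=1*2+0=2

28,2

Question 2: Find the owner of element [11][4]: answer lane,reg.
r: 11->gid=3,r8=1  c: 4->tid=2,i&1=0
L=3*4+2=14  i=1*2+0=2

14,2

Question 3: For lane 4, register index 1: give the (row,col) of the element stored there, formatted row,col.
1,1

L=4=>grp=4>>2=1, tig=4&3=0
[1]=>row 1+0=1  col 0·2+1=1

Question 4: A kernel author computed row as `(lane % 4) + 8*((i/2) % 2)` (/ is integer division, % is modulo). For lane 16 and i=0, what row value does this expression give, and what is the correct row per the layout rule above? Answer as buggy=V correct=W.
buggy=0 correct=4

`(lane % 4) + 8*((i/2) % 2)`[16,0]->0
lane 16->16/4=4, 16 mod 4=0
i=0  r:4+0->4  c:2·0+0->0
row: 0 vs 4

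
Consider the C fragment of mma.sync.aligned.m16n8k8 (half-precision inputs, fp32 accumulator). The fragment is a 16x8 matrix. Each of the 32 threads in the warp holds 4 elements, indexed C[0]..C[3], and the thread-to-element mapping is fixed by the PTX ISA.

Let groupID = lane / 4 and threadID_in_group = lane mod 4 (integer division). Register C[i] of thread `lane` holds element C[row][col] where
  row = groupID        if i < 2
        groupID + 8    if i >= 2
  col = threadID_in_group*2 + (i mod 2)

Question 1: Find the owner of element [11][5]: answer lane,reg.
r: 11->gid=3,r8=1  c: 5->tid=2,i&1=1
L=3*4+2=14  i=1*2+1=3

14,3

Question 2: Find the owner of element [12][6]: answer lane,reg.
19,2

r=12→G=4,rhi=1  c=6→T=3,p=0
L=4*4+3=19  i=1*2+0=2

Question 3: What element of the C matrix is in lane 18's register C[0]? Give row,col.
4,4

lane 18: gr=4 (18/4), th=2 (18%4)
i=0: r=4+0=4, c=2*2+0=4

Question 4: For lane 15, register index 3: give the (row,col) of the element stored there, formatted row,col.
11,7

15: grp=3,tig=3
[3] (3+8,3*2+1) = (11,7)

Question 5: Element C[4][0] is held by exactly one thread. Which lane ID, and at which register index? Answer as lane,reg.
r=4→G=4,rhi=0  c=0→T=0,p=0
L=4*4+0=16  i=0*2+0=0

16,0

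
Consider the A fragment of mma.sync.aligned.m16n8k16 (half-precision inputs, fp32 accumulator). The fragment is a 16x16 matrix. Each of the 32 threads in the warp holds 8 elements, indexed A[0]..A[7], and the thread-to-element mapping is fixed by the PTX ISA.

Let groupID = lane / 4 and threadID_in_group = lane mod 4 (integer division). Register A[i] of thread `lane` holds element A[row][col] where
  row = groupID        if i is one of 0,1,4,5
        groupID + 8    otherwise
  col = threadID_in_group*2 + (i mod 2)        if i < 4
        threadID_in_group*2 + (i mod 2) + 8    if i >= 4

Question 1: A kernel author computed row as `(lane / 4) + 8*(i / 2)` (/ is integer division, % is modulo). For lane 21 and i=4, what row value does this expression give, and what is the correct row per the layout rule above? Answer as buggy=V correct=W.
buggy=21 correct=5

`(lane / 4) + 8*(i / 2)`[21,4]->21
21: g=5,t=1
[4] (5+0,1*2+0+8) = (5,10)
row: 21 vs 5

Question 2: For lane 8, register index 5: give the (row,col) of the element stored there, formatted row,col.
lane 8=>8/4=2, 8 mod 4=0
i=5  r:2+0=>2  c:2·0+1+8=>9

2,9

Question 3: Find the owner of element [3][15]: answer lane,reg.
r=3→G=3,rhi=0  c=15→chi=1,T=3,p=1
L=3*4+3=15  i=1*4+0*2+1=5

15,5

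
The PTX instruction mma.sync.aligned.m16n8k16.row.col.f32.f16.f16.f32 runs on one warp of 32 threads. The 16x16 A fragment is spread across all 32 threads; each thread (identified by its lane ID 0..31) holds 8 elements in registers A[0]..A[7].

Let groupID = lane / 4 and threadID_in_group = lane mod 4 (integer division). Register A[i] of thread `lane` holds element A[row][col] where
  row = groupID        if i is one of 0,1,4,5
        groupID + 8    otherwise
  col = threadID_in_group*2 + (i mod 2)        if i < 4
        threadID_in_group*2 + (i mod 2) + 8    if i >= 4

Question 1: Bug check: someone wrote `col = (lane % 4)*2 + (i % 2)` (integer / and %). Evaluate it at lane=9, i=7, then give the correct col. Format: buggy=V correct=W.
buggy=3 correct=11

`(lane % 4)*2 + (i % 2)`[9,7]->3
lane 9->9/4=2, 9 mod 4=1
i=7  r:2+8->10  c:2·1+1+8->11
col: 3 vs 11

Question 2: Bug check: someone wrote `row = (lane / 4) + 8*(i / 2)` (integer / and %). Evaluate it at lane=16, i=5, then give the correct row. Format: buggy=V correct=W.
buggy=20 correct=4

`(lane / 4) + 8*(i / 2)`[16,5]->20
lane 16: gid=4 (16/4), tid=0 (16%4)
i=5: r=4+0=4, c=0*2+1+8=9
row: 20 vs 4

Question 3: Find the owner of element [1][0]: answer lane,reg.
r:1=>grp=1,rB=0  c:0=>cB=0,tig=0,lo=0
L=1*4+0=4  i=0*4+0*2+0=0

4,0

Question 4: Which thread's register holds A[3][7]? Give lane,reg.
r=3⇒gr=3,Rb=0  c=7⇒Cb=0,th=3,odd=1
L=3*4+3=15  i=0*4+0*2+1=1

15,1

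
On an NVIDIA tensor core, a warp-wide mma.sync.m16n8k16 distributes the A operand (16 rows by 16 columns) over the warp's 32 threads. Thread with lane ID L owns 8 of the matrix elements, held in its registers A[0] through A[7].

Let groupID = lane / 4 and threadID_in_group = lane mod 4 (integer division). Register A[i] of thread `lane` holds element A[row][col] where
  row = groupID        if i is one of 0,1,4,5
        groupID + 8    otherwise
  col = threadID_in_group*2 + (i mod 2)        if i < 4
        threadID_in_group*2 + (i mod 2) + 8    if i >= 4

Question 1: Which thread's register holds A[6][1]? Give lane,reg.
24,1

r=6→G=6,rhi=0  c=1→chi=0,T=0,p=1
L=6*4+0=24  i=0*4+0*2+1=1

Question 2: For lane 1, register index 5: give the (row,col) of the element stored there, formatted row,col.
0,11

lane 1->1/4=0, 1 mod 4=1
i=5  r:0+0->0  c:2·1+1+8->11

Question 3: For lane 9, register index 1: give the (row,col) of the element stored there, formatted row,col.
L=9⇒gr=9>>2=2, th=9&3=1
[1]⇒row 2+0=2  col 1·2+1+0=3

2,3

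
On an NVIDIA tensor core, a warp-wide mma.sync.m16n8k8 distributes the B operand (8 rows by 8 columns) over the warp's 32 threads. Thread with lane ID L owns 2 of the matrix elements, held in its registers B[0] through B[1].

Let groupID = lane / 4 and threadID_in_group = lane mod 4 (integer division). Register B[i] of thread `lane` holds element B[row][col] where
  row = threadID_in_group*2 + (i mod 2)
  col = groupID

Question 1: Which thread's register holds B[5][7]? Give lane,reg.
c=7->g=7  r=5->t=2,b0=1
L=7*4+2=30  i=1=1

30,1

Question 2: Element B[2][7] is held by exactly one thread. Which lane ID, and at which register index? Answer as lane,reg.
29,0

c=7→G=7  r=2→T=1,p=0
L=7*4+1=29  i=0=0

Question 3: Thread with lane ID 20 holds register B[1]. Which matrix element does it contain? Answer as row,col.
1,5

20: g=5,t=0
[1] (0*2+1,5) = (1,5)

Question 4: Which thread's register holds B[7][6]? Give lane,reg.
c=6→G=6  r=7→T=3,p=1
L=6*4+3=27  i=1=1

27,1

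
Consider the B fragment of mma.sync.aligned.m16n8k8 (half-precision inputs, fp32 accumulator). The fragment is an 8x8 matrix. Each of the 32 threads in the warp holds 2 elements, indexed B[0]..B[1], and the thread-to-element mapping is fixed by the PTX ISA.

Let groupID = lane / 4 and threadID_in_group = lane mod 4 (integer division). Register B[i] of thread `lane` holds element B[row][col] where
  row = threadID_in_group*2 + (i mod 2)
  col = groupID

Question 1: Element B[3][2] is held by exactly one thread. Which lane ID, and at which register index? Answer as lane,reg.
9,1

c: 2->gid=2  r: 3->tid=1,i&1=1
L=2*4+1=9  i=1=1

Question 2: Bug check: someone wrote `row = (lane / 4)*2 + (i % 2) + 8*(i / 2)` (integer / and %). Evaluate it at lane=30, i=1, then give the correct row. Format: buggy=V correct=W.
`(lane / 4)*2 + (i % 2) + 8*(i / 2)`[30,1]=>15
lane 30: grp=7 (30/4), tig=2 (30%4)
i=1: r=2*2+1=5, c=grp=7
row: 15 vs 5

buggy=15 correct=5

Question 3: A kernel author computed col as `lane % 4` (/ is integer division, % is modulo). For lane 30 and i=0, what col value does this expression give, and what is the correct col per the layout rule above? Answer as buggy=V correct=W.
`lane % 4`[30,0]->2
lane 30->30/4=7, 30 mod 4=2
i=0  r:2·2+0->4  c:7
col: 2 vs 7

buggy=2 correct=7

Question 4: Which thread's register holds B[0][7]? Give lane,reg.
c=7⇒gr=7  r=0⇒th=0,odd=0
L=7*4+0=28  i=0=0

28,0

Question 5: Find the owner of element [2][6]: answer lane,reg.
c=6->g=6  r=2->t=1,b0=0
L=6*4+1=25  i=0=0

25,0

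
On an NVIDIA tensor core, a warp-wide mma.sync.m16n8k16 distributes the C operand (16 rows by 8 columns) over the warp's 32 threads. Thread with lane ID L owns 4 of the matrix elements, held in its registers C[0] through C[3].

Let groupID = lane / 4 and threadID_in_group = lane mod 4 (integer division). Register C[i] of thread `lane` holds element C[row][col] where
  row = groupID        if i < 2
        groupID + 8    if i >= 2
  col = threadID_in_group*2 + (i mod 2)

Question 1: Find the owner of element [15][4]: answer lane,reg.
30,2

r=15⇒gr=7,Rb=1  c=4⇒th=2,odd=0
L=7*4+2=30  i=1*2+0=2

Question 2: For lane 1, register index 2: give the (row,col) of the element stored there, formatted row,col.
8,2

1: g=0,t=1
[2] (0+8,1*2+0) = (8,2)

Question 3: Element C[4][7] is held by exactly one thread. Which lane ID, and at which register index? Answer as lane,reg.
r:4=>grp=4,rB=0  c:7=>tig=3,lo=1
L=4*4+3=19  i=0*2+1=1

19,1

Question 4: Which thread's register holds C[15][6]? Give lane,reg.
r: 15->gid=7,r8=1  c: 6->tid=3,i&1=0
L=7*4+3=31  i=1*2+0=2

31,2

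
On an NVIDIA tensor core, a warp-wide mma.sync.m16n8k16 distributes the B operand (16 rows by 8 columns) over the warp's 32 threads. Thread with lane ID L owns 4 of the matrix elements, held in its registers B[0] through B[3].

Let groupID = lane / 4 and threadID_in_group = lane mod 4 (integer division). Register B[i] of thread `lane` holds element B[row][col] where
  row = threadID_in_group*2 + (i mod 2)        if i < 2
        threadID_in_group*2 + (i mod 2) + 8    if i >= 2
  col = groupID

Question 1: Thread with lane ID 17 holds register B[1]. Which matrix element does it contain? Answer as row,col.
3,4

lane 17: gr=4 (17/4), th=1 (17%4)
i=1: r=1*2+1+0=3, c=gr=4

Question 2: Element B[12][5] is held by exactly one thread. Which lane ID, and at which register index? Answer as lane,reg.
22,2

c: 5->gid=5  r: 12->r8=1,tid=2,i&1=0
L=5*4+2=22  i=1*2+0=2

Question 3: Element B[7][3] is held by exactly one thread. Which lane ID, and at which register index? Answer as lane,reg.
15,1

c=3→G=3  r=7→rhi=0,T=3,p=1
L=3*4+3=15  i=0*2+1=1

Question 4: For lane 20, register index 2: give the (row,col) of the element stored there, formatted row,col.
8,5

lane 20: G=5 (20/4), T=0 (20%4)
i=2: r=0*2+0+8=8, c=G=5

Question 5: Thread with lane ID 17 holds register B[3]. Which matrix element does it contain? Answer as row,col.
lane 17->17/4=4, 17 mod 4=1
i=3  r:2·1+1+8->11  c:4

11,4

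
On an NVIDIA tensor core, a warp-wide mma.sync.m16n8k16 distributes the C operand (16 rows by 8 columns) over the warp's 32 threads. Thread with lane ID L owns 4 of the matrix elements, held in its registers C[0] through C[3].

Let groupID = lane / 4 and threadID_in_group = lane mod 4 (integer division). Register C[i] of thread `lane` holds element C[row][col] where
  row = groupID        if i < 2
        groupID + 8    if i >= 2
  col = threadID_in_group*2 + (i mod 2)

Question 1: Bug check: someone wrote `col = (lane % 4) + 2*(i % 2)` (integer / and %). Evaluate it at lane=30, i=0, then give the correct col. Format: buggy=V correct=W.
buggy=2 correct=4

`(lane % 4) + 2*(i % 2)`[30,0]=>2
lane 30=>30/4=7, 30 mod 4=2
i=0  r:7+0=>7  c:2·2+0=>4
col: 2 vs 4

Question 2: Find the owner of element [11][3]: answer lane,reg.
r=11→G=3,rhi=1  c=3→T=1,p=1
L=3*4+1=13  i=1*2+1=3

13,3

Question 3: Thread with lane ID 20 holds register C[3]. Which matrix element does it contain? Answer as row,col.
13,1

lane 20=>20/4=5, 20 mod 4=0
i=3  r:5+8=>13  c:2·0+1=>1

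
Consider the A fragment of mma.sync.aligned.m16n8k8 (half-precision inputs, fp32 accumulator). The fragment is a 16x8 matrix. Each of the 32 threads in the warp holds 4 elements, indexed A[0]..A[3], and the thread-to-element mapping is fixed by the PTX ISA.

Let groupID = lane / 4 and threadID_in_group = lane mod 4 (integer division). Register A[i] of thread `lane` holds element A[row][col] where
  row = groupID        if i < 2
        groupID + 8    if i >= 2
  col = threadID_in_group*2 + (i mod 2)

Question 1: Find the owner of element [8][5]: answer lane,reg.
2,3

r=8→G=0,rhi=1  c=5→T=2,p=1
L=0*4+2=2  i=1*2+1=3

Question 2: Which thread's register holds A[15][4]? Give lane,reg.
r=15→G=7,rhi=1  c=4→T=2,p=0
L=7*4+2=30  i=1*2+0=2

30,2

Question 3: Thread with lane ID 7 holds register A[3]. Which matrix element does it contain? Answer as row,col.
9,7

lane 7→7/4=1, 7 mod 4=3
i=3  r:1+8→9  c:2·3+1→7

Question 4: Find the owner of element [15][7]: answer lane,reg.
31,3

r:15=>grp=7,rB=1  c:7=>tig=3,lo=1
L=7*4+3=31  i=1*2+1=3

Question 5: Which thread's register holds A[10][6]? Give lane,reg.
r=10→G=2,rhi=1  c=6→T=3,p=0
L=2*4+3=11  i=1*2+0=2

11,2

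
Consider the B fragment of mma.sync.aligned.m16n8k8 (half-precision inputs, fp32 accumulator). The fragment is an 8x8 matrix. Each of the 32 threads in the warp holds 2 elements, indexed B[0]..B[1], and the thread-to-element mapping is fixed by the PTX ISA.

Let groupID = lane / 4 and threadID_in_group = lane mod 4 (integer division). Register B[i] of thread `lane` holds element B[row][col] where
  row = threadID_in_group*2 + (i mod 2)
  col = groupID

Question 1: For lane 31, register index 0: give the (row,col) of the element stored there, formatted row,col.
L=31->g=31>>2=7, t=31&3=3
[0]->row 3·2+0=6  col g=7

6,7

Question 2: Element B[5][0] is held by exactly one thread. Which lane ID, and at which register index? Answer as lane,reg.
2,1

c: 0->gid=0  r: 5->tid=2,i&1=1
L=0*4+2=2  i=1=1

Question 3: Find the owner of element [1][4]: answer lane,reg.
16,1

c=4→G=4  r=1→T=0,p=1
L=4*4+0=16  i=1=1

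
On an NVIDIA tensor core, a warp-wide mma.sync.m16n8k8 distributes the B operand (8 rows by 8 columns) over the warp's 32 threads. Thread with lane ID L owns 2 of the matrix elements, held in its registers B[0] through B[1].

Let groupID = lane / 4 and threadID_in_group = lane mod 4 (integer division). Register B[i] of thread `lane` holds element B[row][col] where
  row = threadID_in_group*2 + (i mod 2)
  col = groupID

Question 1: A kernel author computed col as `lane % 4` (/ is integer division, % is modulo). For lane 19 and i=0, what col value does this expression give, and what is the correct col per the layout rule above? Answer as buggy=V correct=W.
buggy=3 correct=4

`lane % 4`[19,0]->3
19: g=4,t=3
[0] (3*2+0,4) = (6,4)
col: 3 vs 4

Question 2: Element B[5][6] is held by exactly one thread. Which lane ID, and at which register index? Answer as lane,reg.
c=6->g=6  r=5->t=2,b0=1
L=6*4+2=26  i=1=1

26,1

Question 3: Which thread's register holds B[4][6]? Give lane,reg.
26,0

c:6=>grp=6  r:4=>tig=2,lo=0
L=6*4+2=26  i=0=0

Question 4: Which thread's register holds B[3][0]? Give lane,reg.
c=0⇒gr=0  r=3⇒th=1,odd=1
L=0*4+1=1  i=1=1

1,1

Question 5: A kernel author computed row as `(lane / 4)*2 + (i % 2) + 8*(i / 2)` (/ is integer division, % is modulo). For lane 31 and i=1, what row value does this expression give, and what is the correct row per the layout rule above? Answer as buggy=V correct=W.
`(lane / 4)*2 + (i % 2) + 8*(i / 2)`[31,1]=>15
L=31=>grp=31>>2=7, tig=31&3=3
[1]=>row 3·2+1=7  col grp=7
row: 15 vs 7

buggy=15 correct=7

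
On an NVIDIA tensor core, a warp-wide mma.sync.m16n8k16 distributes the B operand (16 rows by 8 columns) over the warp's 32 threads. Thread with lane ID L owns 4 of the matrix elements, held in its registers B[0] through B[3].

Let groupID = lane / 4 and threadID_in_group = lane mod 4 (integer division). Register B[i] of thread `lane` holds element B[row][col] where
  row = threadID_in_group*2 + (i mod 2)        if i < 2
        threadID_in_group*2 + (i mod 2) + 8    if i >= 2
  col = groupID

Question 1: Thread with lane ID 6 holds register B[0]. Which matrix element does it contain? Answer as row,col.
4,1

lane 6: gr=1 (6/4), th=2 (6%4)
i=0: r=2*2+0+0=4, c=gr=1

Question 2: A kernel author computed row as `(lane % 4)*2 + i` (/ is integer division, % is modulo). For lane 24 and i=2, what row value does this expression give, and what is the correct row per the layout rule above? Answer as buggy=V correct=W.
buggy=2 correct=8

`(lane % 4)*2 + i`[24,2]→2
L=24→G=24>>2=6, T=24&3=0
[2]→row 0·2+0+8=8  col G=6
row: 2 vs 8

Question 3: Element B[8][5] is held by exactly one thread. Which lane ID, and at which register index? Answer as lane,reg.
20,2

c=5→G=5  r=8→rhi=1,T=0,p=0
L=5*4+0=20  i=1*2+0=2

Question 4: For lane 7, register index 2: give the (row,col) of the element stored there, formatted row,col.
14,1

7: G=1,T=3
[2] (3*2+0+8,1) = (14,1)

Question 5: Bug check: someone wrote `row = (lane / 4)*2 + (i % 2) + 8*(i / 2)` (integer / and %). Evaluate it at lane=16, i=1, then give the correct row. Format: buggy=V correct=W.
buggy=9 correct=1

`(lane / 4)*2 + (i % 2) + 8*(i / 2)`[16,1]->9
L=16->g=16>>2=4, t=16&3=0
[1]->row 0·2+1+0=1  col g=4
row: 9 vs 1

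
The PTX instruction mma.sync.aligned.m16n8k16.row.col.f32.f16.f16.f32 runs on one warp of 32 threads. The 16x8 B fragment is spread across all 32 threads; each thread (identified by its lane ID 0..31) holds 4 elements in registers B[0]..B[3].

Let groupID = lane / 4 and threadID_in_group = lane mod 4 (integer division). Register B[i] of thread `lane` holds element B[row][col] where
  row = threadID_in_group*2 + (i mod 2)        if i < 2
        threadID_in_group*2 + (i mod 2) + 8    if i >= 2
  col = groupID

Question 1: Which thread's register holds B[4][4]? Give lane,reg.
18,0

c: 4->gid=4  r: 4->r8=0,tid=2,i&1=0
L=4*4+2=18  i=0*2+0=0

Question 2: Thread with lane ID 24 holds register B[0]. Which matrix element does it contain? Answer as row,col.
lane 24->24/4=6, 24 mod 4=0
i=0  r:2·0+0+0->0  c:6

0,6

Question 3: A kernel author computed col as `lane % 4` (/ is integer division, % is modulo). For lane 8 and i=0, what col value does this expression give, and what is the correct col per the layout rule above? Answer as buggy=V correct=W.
`lane % 4`[8,0]→0
L=8→G=8>>2=2, T=8&3=0
[0]→row 0·2+0+0=0  col G=2
col: 0 vs 2

buggy=0 correct=2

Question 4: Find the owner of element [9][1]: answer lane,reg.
4,3

c=1->g=1  r=9->rb=1,t=0,b0=1
L=1*4+0=4  i=1*2+1=3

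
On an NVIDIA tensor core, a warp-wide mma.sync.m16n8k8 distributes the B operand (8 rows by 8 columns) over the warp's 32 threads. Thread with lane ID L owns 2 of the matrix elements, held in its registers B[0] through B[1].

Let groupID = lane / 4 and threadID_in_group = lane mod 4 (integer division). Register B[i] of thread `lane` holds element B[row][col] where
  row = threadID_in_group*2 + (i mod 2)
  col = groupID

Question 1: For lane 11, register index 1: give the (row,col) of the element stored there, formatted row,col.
11: gr=2,th=3
[1] (3*2+1,2) = (7,2)

7,2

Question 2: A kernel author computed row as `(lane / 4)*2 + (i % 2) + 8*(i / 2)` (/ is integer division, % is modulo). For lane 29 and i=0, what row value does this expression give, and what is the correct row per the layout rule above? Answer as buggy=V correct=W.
buggy=14 correct=2

`(lane / 4)*2 + (i % 2) + 8*(i / 2)`[29,0]⇒14
lane 29: gr=7 (29/4), th=1 (29%4)
i=0: r=1*2+0=2, c=gr=7
row: 14 vs 2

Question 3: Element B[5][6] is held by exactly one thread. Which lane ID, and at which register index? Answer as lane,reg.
c=6->g=6  r=5->t=2,b0=1
L=6*4+2=26  i=1=1

26,1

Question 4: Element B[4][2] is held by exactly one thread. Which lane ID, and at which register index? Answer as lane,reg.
c=2→G=2  r=4→T=2,p=0
L=2*4+2=10  i=0=0

10,0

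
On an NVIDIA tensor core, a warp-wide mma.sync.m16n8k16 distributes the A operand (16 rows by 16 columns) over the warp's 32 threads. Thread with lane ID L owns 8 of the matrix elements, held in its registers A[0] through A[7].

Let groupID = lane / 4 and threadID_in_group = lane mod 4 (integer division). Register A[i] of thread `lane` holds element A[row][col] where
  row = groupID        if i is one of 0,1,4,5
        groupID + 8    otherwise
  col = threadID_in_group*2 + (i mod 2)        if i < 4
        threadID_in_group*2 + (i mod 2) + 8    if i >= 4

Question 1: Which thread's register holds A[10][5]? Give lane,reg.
10,3

r=10->g=2,rb=1  c=5->cb=0,t=2,b0=1
L=2*4+2=10  i=0*4+1*2+1=3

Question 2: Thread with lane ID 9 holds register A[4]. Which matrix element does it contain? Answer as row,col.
9: G=2,T=1
[4] (2+0,1*2+0+8) = (2,10)

2,10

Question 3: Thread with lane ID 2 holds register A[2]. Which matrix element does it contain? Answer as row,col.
lane 2: gr=0 (2/4), th=2 (2%4)
i=2: r=0+8=8, c=2*2+0+0=4

8,4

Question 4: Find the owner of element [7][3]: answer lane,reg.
29,1

r=7→G=7,rhi=0  c=3→chi=0,T=1,p=1
L=7*4+1=29  i=0*4+0*2+1=1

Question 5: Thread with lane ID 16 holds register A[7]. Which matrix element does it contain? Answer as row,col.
12,9

16: gid=4,tid=0
[7] (4+8,0*2+1+8) = (12,9)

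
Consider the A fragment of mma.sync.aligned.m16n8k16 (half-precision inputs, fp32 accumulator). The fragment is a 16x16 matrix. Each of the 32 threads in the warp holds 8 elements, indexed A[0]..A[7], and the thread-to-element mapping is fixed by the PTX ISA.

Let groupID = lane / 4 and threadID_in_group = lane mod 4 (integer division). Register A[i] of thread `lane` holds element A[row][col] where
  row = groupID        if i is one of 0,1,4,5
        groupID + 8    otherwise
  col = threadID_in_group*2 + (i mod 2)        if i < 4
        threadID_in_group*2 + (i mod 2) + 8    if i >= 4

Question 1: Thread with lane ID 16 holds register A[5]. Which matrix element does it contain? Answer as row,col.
4,9

16: gr=4,th=0
[5] (4+0,0*2+1+8) = (4,9)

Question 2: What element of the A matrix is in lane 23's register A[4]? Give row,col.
lane 23⇒23/4=5, 23 mod 4=3
i=4  r:5+0⇒5  c:2·3+0+8⇒14

5,14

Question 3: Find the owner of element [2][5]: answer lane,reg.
r: 2->gid=2,r8=0  c: 5->c8=0,tid=2,i&1=1
L=2*4+2=10  i=0*4+0*2+1=1

10,1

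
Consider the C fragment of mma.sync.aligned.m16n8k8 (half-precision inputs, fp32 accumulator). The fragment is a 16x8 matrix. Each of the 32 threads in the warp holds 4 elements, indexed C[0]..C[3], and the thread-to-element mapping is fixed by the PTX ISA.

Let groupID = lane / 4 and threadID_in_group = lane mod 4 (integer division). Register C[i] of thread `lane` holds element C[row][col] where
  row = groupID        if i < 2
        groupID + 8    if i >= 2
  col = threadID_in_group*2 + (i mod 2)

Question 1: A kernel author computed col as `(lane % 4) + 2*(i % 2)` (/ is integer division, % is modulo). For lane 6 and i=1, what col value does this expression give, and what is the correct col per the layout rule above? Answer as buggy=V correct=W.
buggy=4 correct=5

`(lane % 4) + 2*(i % 2)`[6,1]⇒4
6: gr=1,th=2
[1] (1+0,2*2+1) = (1,5)
col: 4 vs 5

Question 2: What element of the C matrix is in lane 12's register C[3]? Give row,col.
11,1

lane 12: G=3 (12/4), T=0 (12%4)
i=3: r=3+8=11, c=0*2+1=1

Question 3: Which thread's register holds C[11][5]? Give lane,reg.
14,3

r: 11->gid=3,r8=1  c: 5->tid=2,i&1=1
L=3*4+2=14  i=1*2+1=3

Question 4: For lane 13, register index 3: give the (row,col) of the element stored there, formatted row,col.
13: gr=3,th=1
[3] (3+8,1*2+1) = (11,3)

11,3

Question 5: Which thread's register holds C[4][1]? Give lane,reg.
16,1

r=4→G=4,rhi=0  c=1→T=0,p=1
L=4*4+0=16  i=0*2+1=1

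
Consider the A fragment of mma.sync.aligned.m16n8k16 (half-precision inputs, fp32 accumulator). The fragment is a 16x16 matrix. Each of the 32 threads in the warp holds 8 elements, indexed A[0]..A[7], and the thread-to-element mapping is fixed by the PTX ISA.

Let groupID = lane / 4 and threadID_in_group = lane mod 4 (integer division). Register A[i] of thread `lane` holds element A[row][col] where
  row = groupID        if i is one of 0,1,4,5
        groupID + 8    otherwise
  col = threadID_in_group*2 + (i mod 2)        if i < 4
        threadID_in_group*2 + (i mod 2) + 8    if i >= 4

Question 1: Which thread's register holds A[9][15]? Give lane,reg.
7,7

r=9⇒gr=1,Rb=1  c=15⇒Cb=1,th=3,odd=1
L=1*4+3=7  i=1*4+1*2+1=7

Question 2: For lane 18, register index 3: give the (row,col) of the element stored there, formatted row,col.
18: grp=4,tig=2
[3] (4+8,2*2+1+0) = (12,5)

12,5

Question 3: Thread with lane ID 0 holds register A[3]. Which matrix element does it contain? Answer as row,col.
0: grp=0,tig=0
[3] (0+8,0*2+1+0) = (8,1)

8,1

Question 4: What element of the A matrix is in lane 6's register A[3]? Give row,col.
9,5

L=6→G=6>>2=1, T=6&3=2
[3]→row 1+8=9  col 2·2+1+0=5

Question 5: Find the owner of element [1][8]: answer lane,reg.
4,4

r:1=>grp=1,rB=0  c:8=>cB=1,tig=0,lo=0
L=1*4+0=4  i=1*4+0*2+0=4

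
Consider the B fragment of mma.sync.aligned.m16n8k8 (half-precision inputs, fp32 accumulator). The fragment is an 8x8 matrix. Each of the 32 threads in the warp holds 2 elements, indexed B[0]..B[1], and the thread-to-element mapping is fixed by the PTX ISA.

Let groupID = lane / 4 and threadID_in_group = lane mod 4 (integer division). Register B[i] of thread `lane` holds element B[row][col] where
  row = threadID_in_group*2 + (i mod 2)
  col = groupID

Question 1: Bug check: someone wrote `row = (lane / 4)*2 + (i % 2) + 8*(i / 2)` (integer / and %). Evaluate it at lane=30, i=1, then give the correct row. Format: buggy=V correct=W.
buggy=15 correct=5

`(lane / 4)*2 + (i % 2) + 8*(i / 2)`[30,1]->15
L=30->gid=30>>2=7, tid=30&3=2
[1]->row 2·2+1=5  col gid=7
row: 15 vs 5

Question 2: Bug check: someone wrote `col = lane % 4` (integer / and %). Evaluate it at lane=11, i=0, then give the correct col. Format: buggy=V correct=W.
buggy=3 correct=2

`lane % 4`[11,0]->3
L=11->gid=11>>2=2, tid=11&3=3
[0]->row 3·2+0=6  col gid=2
col: 3 vs 2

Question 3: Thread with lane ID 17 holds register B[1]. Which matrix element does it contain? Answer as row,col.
17: G=4,T=1
[1] (1*2+1,4) = (3,4)

3,4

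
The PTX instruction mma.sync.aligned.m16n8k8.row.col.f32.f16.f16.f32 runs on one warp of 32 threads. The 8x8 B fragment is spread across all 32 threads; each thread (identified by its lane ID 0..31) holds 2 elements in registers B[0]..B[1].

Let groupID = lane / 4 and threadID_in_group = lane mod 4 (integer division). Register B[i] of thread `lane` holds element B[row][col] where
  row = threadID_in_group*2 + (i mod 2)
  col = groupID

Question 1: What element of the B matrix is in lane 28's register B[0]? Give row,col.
0,7

lane 28: G=7 (28/4), T=0 (28%4)
i=0: r=0*2+0=0, c=G=7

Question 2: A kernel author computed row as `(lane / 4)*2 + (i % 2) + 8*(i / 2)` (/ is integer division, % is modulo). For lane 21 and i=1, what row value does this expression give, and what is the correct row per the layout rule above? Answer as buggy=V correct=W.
`(lane / 4)*2 + (i % 2) + 8*(i / 2)`[21,1]=>11
lane 21: grp=5 (21/4), tig=1 (21%4)
i=1: r=1*2+1=3, c=grp=5
row: 11 vs 3

buggy=11 correct=3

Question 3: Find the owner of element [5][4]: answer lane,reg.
18,1

c=4→G=4  r=5→T=2,p=1
L=4*4+2=18  i=1=1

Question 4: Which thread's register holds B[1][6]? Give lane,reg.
c: 6->gid=6  r: 1->tid=0,i&1=1
L=6*4+0=24  i=1=1

24,1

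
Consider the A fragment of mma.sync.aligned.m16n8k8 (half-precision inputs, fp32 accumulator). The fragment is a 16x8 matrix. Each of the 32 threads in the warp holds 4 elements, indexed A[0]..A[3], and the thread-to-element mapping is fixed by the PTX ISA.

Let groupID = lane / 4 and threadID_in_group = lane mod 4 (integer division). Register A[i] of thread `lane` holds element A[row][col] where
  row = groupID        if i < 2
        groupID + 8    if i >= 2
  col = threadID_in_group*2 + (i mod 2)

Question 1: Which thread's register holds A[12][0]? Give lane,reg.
16,2

r=12⇒gr=4,Rb=1  c=0⇒th=0,odd=0
L=4*4+0=16  i=1*2+0=2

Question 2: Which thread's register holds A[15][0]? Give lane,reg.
r=15⇒gr=7,Rb=1  c=0⇒th=0,odd=0
L=7*4+0=28  i=1*2+0=2

28,2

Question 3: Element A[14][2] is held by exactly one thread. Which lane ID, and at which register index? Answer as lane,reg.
r=14⇒gr=6,Rb=1  c=2⇒th=1,odd=0
L=6*4+1=25  i=1*2+0=2

25,2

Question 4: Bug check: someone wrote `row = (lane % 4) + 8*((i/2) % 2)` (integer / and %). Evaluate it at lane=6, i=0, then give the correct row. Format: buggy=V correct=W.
`(lane % 4) + 8*((i/2) % 2)`[6,0]=>2
lane 6: grp=1 (6/4), tig=2 (6%4)
i=0: r=1+0=1, c=2*2+0=4
row: 2 vs 1

buggy=2 correct=1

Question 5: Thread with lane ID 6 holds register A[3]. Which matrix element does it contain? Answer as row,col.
9,5

lane 6: g=1 (6/4), t=2 (6%4)
i=3: r=1+8=9, c=2*2+1=5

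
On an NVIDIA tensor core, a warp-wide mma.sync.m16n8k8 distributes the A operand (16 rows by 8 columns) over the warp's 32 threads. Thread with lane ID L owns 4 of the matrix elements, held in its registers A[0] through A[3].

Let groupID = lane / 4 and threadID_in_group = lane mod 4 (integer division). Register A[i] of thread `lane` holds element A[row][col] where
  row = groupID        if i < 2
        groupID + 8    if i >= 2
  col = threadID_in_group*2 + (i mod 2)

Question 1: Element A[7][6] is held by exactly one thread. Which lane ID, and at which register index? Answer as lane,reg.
31,0

r=7⇒gr=7,Rb=0  c=6⇒th=3,odd=0
L=7*4+3=31  i=0*2+0=0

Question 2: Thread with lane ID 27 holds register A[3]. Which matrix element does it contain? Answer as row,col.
14,7

27: G=6,T=3
[3] (6+8,3*2+1) = (14,7)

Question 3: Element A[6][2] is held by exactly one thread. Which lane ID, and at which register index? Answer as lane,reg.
25,0

r: 6->gid=6,r8=0  c: 2->tid=1,i&1=0
L=6*4+1=25  i=0*2+0=0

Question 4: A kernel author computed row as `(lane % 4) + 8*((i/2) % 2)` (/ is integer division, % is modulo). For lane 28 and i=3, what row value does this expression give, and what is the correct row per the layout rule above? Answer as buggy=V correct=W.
buggy=8 correct=15

`(lane % 4) + 8*((i/2) % 2)`[28,3]=>8
lane 28: grp=7 (28/4), tig=0 (28%4)
i=3: r=7+8=15, c=0*2+1=1
row: 8 vs 15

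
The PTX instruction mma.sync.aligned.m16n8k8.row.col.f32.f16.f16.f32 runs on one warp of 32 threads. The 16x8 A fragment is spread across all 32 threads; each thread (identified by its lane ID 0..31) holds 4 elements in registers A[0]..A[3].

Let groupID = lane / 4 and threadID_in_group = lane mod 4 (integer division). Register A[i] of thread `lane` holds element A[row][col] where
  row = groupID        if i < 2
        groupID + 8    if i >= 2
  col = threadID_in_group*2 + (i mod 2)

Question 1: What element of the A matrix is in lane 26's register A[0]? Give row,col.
L=26->g=26>>2=6, t=26&3=2
[0]->row 6+0=6  col 2·2+0=4

6,4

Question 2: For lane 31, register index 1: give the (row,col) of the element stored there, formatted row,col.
7,7

lane 31⇒31/4=7, 31 mod 4=3
i=1  r:7+0⇒7  c:2·3+1⇒7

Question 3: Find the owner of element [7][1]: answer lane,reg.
28,1

r=7→G=7,rhi=0  c=1→T=0,p=1
L=7*4+0=28  i=0*2+1=1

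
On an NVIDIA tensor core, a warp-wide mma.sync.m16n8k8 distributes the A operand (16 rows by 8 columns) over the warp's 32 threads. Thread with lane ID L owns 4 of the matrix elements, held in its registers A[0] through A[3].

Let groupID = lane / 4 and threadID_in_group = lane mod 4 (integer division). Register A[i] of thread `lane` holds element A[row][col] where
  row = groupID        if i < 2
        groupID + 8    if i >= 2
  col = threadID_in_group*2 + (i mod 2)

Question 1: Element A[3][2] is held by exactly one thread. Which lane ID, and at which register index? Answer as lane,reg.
r:3=>grp=3,rB=0  c:2=>tig=1,lo=0
L=3*4+1=13  i=0*2+0=0

13,0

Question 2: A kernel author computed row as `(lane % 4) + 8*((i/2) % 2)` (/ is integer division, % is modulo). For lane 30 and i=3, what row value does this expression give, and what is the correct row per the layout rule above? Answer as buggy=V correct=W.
buggy=10 correct=15

`(lane % 4) + 8*((i/2) % 2)`[30,3]->10
30: gid=7,tid=2
[3] (7+8,2*2+1) = (15,5)
row: 10 vs 15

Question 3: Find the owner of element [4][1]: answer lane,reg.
r: 4->gid=4,r8=0  c: 1->tid=0,i&1=1
L=4*4+0=16  i=0*2+1=1

16,1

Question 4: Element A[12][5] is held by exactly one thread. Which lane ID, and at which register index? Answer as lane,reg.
r=12->g=4,rb=1  c=5->t=2,b0=1
L=4*4+2=18  i=1*2+1=3

18,3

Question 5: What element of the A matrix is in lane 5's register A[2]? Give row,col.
L=5->gid=5>>2=1, tid=5&3=1
[2]->row 1+8=9  col 1·2+0=2

9,2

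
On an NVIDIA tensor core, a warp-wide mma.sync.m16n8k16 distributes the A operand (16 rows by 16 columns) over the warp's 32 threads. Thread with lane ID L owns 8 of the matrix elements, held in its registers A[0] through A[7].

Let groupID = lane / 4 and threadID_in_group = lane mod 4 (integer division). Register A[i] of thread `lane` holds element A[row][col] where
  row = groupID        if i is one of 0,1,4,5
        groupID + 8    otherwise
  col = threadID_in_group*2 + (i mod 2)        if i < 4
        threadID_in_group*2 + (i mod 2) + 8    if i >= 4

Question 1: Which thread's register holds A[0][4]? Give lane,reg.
2,0

r=0->g=0,rb=0  c=4->cb=0,t=2,b0=0
L=0*4+2=2  i=0*4+0*2+0=0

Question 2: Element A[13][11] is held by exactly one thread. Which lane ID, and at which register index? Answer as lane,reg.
21,7

r=13⇒gr=5,Rb=1  c=11⇒Cb=1,th=1,odd=1
L=5*4+1=21  i=1*4+1*2+1=7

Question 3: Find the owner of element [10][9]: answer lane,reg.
r=10→G=2,rhi=1  c=9→chi=1,T=0,p=1
L=2*4+0=8  i=1*4+1*2+1=7

8,7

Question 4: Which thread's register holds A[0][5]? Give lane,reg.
r=0→G=0,rhi=0  c=5→chi=0,T=2,p=1
L=0*4+2=2  i=0*4+0*2+1=1

2,1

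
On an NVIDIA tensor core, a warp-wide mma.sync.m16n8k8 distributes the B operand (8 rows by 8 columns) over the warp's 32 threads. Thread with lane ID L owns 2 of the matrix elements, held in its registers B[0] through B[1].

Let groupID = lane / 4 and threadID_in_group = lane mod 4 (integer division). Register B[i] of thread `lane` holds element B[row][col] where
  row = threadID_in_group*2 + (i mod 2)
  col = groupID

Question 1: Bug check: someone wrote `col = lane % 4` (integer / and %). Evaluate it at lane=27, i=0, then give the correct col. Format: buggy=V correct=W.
buggy=3 correct=6

`lane % 4`[27,0]->3
lane 27->27/4=6, 27 mod 4=3
i=0  r:2·3+0->6  c:6
col: 3 vs 6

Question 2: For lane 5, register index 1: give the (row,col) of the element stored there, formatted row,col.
3,1

L=5->g=5>>2=1, t=5&3=1
[1]->row 1·2+1=3  col g=1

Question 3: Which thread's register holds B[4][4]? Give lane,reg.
18,0

c: 4->gid=4  r: 4->tid=2,i&1=0
L=4*4+2=18  i=0=0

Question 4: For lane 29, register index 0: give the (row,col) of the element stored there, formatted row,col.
lane 29->29/4=7, 29 mod 4=1
i=0  r:2·1+0->2  c:7

2,7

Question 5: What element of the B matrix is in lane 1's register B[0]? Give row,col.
1: gid=0,tid=1
[0] (1*2+0,0) = (2,0)

2,0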